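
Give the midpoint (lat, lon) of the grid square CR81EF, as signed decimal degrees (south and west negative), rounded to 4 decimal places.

Field C=2, R=17: +2·20° lon, +17·10° lat → SW at lon -140°, lat 80°.
Square 8, 1: +8·2° lon, +1·1° lat → SW at lon -124°, lat 81°.
Subsquare e=4, f=5: +4·0.0833333° lon, +5·0.0416667° lat → SW at lon -123.667°, lat 81.2083°.
Cell spans 0.0833333° lon × 0.0416667° lat. Centre is SW corner plus half of each.
latitude 81.2292, longitude -123.6250.

81.2292, -123.6250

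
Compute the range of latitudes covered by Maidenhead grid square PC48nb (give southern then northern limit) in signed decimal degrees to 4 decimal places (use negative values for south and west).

-61.9583, -61.9167

Field P=15, C=2: +15·20° lon, +2·10° lat → SW at lon 120°, lat -70°.
Square 4, 8: +4·2° lon, +8·1° lat → SW at lon 128°, lat -62°.
Subsquare n=13, b=1: +13·0.0833333° lon, +1·0.0416667° lat → SW at lon 129.083°, lat -61.9583°.
Cell spans 0.0833333° lon × 0.0416667° lat.
south -61.9583, north -61.9167.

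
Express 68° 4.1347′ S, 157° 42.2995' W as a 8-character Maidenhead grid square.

Shift to the Maidenhead origin (180°W, 90°S): lon 22.29501, lat 21.93109.
Field: 22.29501/20 → 1 → B, 21.93109/10 → 2 → C; chars BC.
Square: 2.29501/2 → 1, 1.93109/1 → 1; chars 11.
Subsquare: 0.29501/0.0833333 → 3 → d, 0.93109/0.0416667 → 22 → w; chars dw.
Extended square: 0.04501/0.00833333 → 5, 0.01442/0.00416667 → 3; chars 53.

BC11dw53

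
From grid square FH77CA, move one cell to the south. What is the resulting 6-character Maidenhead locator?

Latitude subsquare a = 0; −1 → -1, wraps to 23 = x, carry into square.
Latitude square 7; −1 → 6.
The longitude characters are unchanged.

FH76cx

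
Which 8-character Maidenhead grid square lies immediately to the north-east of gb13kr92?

Longitude extended square 9; +1 → 10, wraps to 0, carry into subsquare.
Longitude subsquare k = 10; +1 → 11 = l.
Latitude extended square 2; +1 → 3.

GB13lr03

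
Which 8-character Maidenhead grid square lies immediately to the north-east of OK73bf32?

OK73bf43

Longitude extended square 3; +1 → 4.
Latitude extended square 2; +1 → 3.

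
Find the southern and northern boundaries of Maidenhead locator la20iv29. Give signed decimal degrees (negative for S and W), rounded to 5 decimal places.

-89.08750, -89.08333

Field L=11, A=0: +11·20° lon, +0·10° lat → SW at lon 40°, lat -90°.
Square 2, 0: +2·2° lon, +0·1° lat → SW at lon 44°, lat -90°.
Subsquare i=8, v=21: +8·0.0833333° lon, +21·0.0416667° lat → SW at lon 44.6667°, lat -89.125°.
Extended square 2, 9: +2·0.00833333° lon, +9·0.00416667° lat → SW at lon 44.6833°, lat -89.0875°.
Cell spans 0.00833333° lon × 0.00416667° lat.
south -89.08750, north -89.08333.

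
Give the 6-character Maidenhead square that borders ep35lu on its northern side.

EP35lv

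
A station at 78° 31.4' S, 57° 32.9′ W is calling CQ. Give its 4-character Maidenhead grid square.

GB11

Shift to the Maidenhead origin (180°W, 90°S): lon 122.45, lat 11.48.
Field: lon ⌊122.45/20⌋ = 6 → G; lat ⌊11.48/10⌋ = 1 → B.
Square: lon ⌊2.45/2⌋ = 1; lat ⌊1.48/1⌋ = 1.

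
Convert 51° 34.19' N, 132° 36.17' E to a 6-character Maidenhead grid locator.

PO61hn

Offset from 180°W / 90°S: lon 312.6028°, lat 141.5698°.
Field: lon ⌊312.6028/20⌋ = 15 → P; lat ⌊141.5698/10⌋ = 14 → O.
Square: lon ⌊12.6028/2⌋ = 6; lat ⌊1.5698/1⌋ = 1.
Subsquare: lon ⌊0.6028/0.0833333⌋ = 7 → h; lat ⌊0.5698/0.0416667⌋ = 13 → n.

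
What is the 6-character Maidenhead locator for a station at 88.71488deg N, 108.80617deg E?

Shift to the Maidenhead origin (180°W, 90°S): lon 288.8062, lat 178.7149.
Field: lon ⌊288.8062/20⌋ = 14 → O; lat ⌊178.7149/10⌋ = 17 → R.
Square: lon ⌊8.8062/2⌋ = 4; lat ⌊8.7149/1⌋ = 8.
Subsquare: lon ⌊0.8062/0.0833333⌋ = 9 → j; lat ⌊0.7149/0.0416667⌋ = 17 → r.

OR48jr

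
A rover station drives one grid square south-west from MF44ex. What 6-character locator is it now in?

Longitude subsquare e = 4; −1 → 3 = d.
Latitude subsquare x = 23; −1 → 22 = w.

MF44dw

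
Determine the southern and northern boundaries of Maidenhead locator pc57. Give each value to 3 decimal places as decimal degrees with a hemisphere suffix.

63.000° S, 62.000° S

Field P=15, C=2: +15·20° lon, +2·10° lat → SW at lon 120°, lat -70°.
Square 5, 7: +5·2° lon, +7·1° lat → SW at lon 130°, lat -63°.
Cell spans 2° lon × 1° lat.
south 63.000° S, north 62.000° S.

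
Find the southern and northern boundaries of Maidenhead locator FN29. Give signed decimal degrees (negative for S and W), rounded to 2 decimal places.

49.00, 50.00

Field F=5, N=13: +5·20° lon, +13·10° lat → SW at lon -80°, lat 40°.
Square 2, 9: +2·2° lon, +9·1° lat → SW at lon -76°, lat 49°.
Cell spans 2° lon × 1° lat.
south 49.00, north 50.00.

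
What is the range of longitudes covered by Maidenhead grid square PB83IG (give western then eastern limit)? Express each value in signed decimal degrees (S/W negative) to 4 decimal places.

Field P=15, B=1: +15·20° lon, +1·10° lat → SW at lon 120°, lat -80°.
Square 8, 3: +8·2° lon, +3·1° lat → SW at lon 136°, lat -77°.
Subsquare i=8, g=6: +8·0.0833333° lon, +6·0.0416667° lat → SW at lon 136.667°, lat -76.75°.
Cell spans 0.0833333° lon × 0.0416667° lat.
west 136.6667, east 136.7500.

136.6667, 136.7500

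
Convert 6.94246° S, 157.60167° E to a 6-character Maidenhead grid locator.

QI83tb

Shift to the Maidenhead origin (180°W, 90°S): lon 337.6017, lat 83.0575.
Field: 337.6017/20 → 16 → Q, 83.0575/10 → 8 → I; chars QI.
Square: 17.6017/2 → 8, 3.0575/1 → 3; chars 83.
Subsquare: 1.6017/0.0833333 → 19 → t, 0.0575/0.0416667 → 1 → b; chars tb.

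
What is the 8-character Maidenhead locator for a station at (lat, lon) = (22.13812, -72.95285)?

FL32md53

Shift to the Maidenhead origin (180°W, 90°S): lon 107.04715, lat 112.13812.
Field: lon ⌊107.04715/20⌋ = 5 → F; lat ⌊112.13812/10⌋ = 11 → L.
Square: lon ⌊7.04715/2⌋ = 3; lat ⌊2.13812/1⌋ = 2.
Subsquare: lon ⌊1.04715/0.0833333⌋ = 12 → m; lat ⌊0.13812/0.0416667⌋ = 3 → d.
Extended square: lon ⌊0.04715/0.00833333⌋ = 5; lat ⌊0.01312/0.00416667⌋ = 3.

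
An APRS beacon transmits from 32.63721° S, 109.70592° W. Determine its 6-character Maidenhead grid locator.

DF57di

Add 180° to longitude and 90° to latitude: 70.2941, 57.3628.
Field (20°×10°, letters A–R): 70.2941/20 → 3 → D, 57.3628/10 → 5 → F; chars DF.
Square (2°×1°, digits 0–9): 10.2941/2 → 5, 7.3628/1 → 7; chars 57.
Subsquare (5′×2.5′, letters a–x): 0.2941/0.0833333 → 3 → d, 0.3628/0.0416667 → 8 → i; chars di.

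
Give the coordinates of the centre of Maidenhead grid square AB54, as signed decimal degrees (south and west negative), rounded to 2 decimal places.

-75.50, -169.00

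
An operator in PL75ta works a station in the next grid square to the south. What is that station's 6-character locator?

Latitude subsquare a = 0; −1 → -1, wraps to 23 = x, carry into square.
Latitude square 5; −1 → 4.
The longitude characters are unchanged.

PL74tx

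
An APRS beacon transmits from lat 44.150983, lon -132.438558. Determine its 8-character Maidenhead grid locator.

Add 180° to longitude and 90° to latitude: 47.56144, 134.15098.
Field (20°×10°, letters A–R): 47.56144/20 → 2 → C, 134.15098/10 → 13 → N; chars CN.
Square (2°×1°, digits 0–9): 7.56144/2 → 3, 4.15098/1 → 4; chars 34.
Subsquare (5′×2.5′, letters a–x): 1.56144/0.0833333 → 18 → s, 0.15098/0.0416667 → 3 → d; chars sd.
Extended square (30″×15″, digits 0–9): 0.06144/0.00833333 → 7, 0.02598/0.00416667 → 6; chars 76.

CN34sd76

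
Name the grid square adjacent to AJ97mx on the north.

Latitude subsquare x = 23; +1 → 24, wraps to 0 = a, carry into square.
Latitude square 7; +1 → 8.
The longitude characters are unchanged.

AJ98ma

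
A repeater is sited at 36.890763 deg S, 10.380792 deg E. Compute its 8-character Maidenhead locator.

JF53ec56

Add 180° to longitude and 90° to latitude: 190.38079, 53.10924.
Field (20°×10°, letters A–R): 190.38079/20 → 9 → J, 53.10924/10 → 5 → F; chars JF.
Square (2°×1°, digits 0–9): 10.38079/2 → 5, 3.10924/1 → 3; chars 53.
Subsquare (5′×2.5′, letters a–x): 0.38079/0.0833333 → 4 → e, 0.10924/0.0416667 → 2 → c; chars ec.
Extended square (30″×15″, digits 0–9): 0.04746/0.00833333 → 5, 0.02590/0.00416667 → 6; chars 56.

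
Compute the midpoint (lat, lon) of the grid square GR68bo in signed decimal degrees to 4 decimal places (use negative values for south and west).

Field G=6, R=17: +6·20° lon, +17·10° lat → SW at lon -60°, lat 80°.
Square 6, 8: +6·2° lon, +8·1° lat → SW at lon -48°, lat 88°.
Subsquare b=1, o=14: +1·0.0833333° lon, +14·0.0416667° lat → SW at lon -47.9167°, lat 88.5833°.
Cell spans 0.0833333° lon × 0.0416667° lat. Centre is SW corner plus half of each.
latitude 88.6042, longitude -47.8750.

88.6042, -47.8750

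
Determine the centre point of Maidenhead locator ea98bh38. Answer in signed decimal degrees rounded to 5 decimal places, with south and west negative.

-81.67292, -81.88750

Field E=4, A=0: +4·20° lon, +0·10° lat → SW at lon -100°, lat -90°.
Square 9, 8: +9·2° lon, +8·1° lat → SW at lon -82°, lat -82°.
Subsquare b=1, h=7: +1·0.0833333° lon, +7·0.0416667° lat → SW at lon -81.9167°, lat -81.7083°.
Extended square 3, 8: +3·0.00833333° lon, +8·0.00416667° lat → SW at lon -81.8917°, lat -81.675°.
Cell spans 0.00833333° lon × 0.00416667° lat. Centre is SW corner plus half of each.
latitude -81.67292, longitude -81.88750.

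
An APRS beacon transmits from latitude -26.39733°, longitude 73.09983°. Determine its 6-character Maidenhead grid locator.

MG63no

Add 180° to longitude and 90° to latitude: 253.0998, 63.6027.
Field: lon ⌊253.0998/20⌋ = 12 → M; lat ⌊63.6027/10⌋ = 6 → G.
Square: lon ⌊13.0998/2⌋ = 6; lat ⌊3.6027/1⌋ = 3.
Subsquare: lon ⌊1.0998/0.0833333⌋ = 13 → n; lat ⌊0.6027/0.0416667⌋ = 14 → o.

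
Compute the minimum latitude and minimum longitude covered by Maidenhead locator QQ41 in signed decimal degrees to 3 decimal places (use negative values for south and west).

Field Q=16, Q=16: +16·20° lon, +16·10° lat → SW at lon 140°, lat 70°.
Square 4, 1: +4·2° lon, +1·1° lat → SW at lon 148°, lat 71°.
latitude 71.000, longitude 148.000.

71.000, 148.000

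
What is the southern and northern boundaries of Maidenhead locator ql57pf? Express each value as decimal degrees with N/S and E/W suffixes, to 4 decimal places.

27.2083° N, 27.2500° N

Field Q=16, L=11: +16·20° lon, +11·10° lat → SW at lon 140°, lat 20°.
Square 5, 7: +5·2° lon, +7·1° lat → SW at lon 150°, lat 27°.
Subsquare p=15, f=5: +15·0.0833333° lon, +5·0.0416667° lat → SW at lon 151.25°, lat 27.2083°.
Cell spans 0.0833333° lon × 0.0416667° lat.
south 27.2083° N, north 27.2500° N.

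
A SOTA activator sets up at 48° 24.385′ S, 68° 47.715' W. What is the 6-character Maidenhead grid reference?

FE51oo

Add 180° to longitude and 90° to latitude: 111.2048, 41.5936.
Field: 111.2048/20 → 5 → F, 41.5936/10 → 4 → E; chars FE.
Square: 11.2048/2 → 5, 1.5936/1 → 1; chars 51.
Subsquare: 1.2048/0.0833333 → 14 → o, 0.5936/0.0416667 → 14 → o; chars oo.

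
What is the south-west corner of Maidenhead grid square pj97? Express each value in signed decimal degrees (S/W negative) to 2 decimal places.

Field P=15, J=9: +15·20° lon, +9·10° lat → SW at lon 120°, lat 0°.
Square 9, 7: +9·2° lon, +7·1° lat → SW at lon 138°, lat 7°.
latitude 7.00, longitude 138.00.

7.00, 138.00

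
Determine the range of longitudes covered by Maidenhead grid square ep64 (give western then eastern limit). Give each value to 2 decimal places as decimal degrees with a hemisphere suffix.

88.00° W, 86.00° W

Field E=4, P=15: +4·20° lon, +15·10° lat → SW at lon -100°, lat 60°.
Square 6, 4: +6·2° lon, +4·1° lat → SW at lon -88°, lat 64°.
Cell spans 2° lon × 1° lat.
west 88.00° W, east 86.00° W.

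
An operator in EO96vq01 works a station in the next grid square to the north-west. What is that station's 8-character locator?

Longitude extended square 0; −1 → -1, wraps to 9, carry into subsquare.
Longitude subsquare v = 21; −1 → 20 = u.
Latitude extended square 1; +1 → 2.

EO96uq92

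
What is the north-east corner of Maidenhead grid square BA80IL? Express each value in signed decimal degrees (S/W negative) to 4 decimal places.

-89.5000, -143.2500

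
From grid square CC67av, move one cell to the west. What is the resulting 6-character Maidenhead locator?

CC57xv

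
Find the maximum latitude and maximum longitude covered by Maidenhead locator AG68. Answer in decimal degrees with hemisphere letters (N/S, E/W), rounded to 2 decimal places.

21.00° S, 166.00° W

Field A=0, G=6: +0·20° lon, +6·10° lat → SW at lon -180°, lat -30°.
Square 6, 8: +6·2° lon, +8·1° lat → SW at lon -168°, lat -22°.
Cell spans 2° lon × 1° lat. NE corner is SW corner plus one full cell.
latitude 21.00° S, longitude 166.00° W.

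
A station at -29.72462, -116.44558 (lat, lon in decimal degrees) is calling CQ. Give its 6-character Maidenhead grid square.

DG10sg

Shift to the Maidenhead origin (180°W, 90°S): lon 63.5544, lat 60.2754.
Field (20°×10°, letters A–R): 63.5544/20 → 3 → D, 60.2754/10 → 6 → G; chars DG.
Square (2°×1°, digits 0–9): 3.5544/2 → 1, 0.2754/1 → 0; chars 10.
Subsquare (5′×2.5′, letters a–x): 1.5544/0.0833333 → 18 → s, 0.2754/0.0416667 → 6 → g; chars sg.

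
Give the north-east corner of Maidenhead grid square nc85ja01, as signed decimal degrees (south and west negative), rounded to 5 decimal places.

Field N=13, C=2: +13·20° lon, +2·10° lat → SW at lon 80°, lat -70°.
Square 8, 5: +8·2° lon, +5·1° lat → SW at lon 96°, lat -65°.
Subsquare j=9, a=0: +9·0.0833333° lon, +0·0.0416667° lat → SW at lon 96.75°, lat -65°.
Extended square 0, 1: +0·0.00833333° lon, +1·0.00416667° lat → SW at lon 96.75°, lat -64.9958°.
Cell spans 0.00833333° lon × 0.00416667° lat. NE corner is SW corner plus one full cell.
latitude -64.99167, longitude 96.75833.

-64.99167, 96.75833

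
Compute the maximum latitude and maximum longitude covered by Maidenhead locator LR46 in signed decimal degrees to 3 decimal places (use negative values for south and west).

87.000, 50.000

Field L=11, R=17: +11·20° lon, +17·10° lat → SW at lon 40°, lat 80°.
Square 4, 6: +4·2° lon, +6·1° lat → SW at lon 48°, lat 86°.
Cell spans 2° lon × 1° lat. NE corner is SW corner plus one full cell.
latitude 87.000, longitude 50.000.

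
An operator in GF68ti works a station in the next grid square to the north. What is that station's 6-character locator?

Latitude subsquare i = 8; +1 → 9 = j.
The longitude characters are unchanged.

GF68tj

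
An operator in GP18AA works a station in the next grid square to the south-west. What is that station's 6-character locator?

Longitude subsquare a = 0; −1 → -1, wraps to 23 = x, carry into square.
Longitude square 1; −1 → 0.
Latitude subsquare a = 0; −1 → -1, wraps to 23 = x, carry into square.
Latitude square 8; −1 → 7.

GP07xx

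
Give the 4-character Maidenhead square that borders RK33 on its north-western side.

RK24

Longitude square 3; −1 → 2.
Latitude square 3; +1 → 4.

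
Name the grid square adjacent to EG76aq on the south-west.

Longitude subsquare a = 0; −1 → -1, wraps to 23 = x, carry into square.
Longitude square 7; −1 → 6.
Latitude subsquare q = 16; −1 → 15 = p.

EG66xp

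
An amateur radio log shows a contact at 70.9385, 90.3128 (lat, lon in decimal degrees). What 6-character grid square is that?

Shift to the Maidenhead origin (180°W, 90°S): lon 270.3128, lat 160.9385.
Field: lon ⌊270.3128/20⌋ = 13 → N; lat ⌊160.9385/10⌋ = 16 → Q.
Square: lon ⌊10.3128/2⌋ = 5; lat ⌊0.9385/1⌋ = 0.
Subsquare: lon ⌊0.3128/0.0833333⌋ = 3 → d; lat ⌊0.9385/0.0416667⌋ = 22 → w.

NQ50dw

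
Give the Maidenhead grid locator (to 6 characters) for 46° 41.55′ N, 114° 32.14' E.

ON76gq

Add 180° to longitude and 90° to latitude: 294.5357, 136.6925.
Field: lon ⌊294.5357/20⌋ = 14 → O; lat ⌊136.6925/10⌋ = 13 → N.
Square: lon ⌊14.5357/2⌋ = 7; lat ⌊6.6925/1⌋ = 6.
Subsquare: lon ⌊0.5357/0.0833333⌋ = 6 → g; lat ⌊0.6925/0.0416667⌋ = 16 → q.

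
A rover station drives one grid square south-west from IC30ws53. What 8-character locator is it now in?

IC30ws42

Longitude extended square 5; −1 → 4.
Latitude extended square 3; −1 → 2.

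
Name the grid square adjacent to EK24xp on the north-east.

EK34aq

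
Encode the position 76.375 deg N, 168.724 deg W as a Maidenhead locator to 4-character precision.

Offset from 180°W / 90°S: lon 11.28°, lat 166.38°.
Field: 11.28/20 → 0 → A, 166.38/10 → 16 → Q; chars AQ.
Square: 11.28/2 → 5, 6.38/1 → 6; chars 56.

AQ56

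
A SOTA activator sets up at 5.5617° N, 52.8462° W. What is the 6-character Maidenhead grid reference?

Shift to the Maidenhead origin (180°W, 90°S): lon 127.1538, lat 95.5617.
Field: 127.1538/20 → 6 → G, 95.5617/10 → 9 → J; chars GJ.
Square: 7.1538/2 → 3, 5.5617/1 → 5; chars 35.
Subsquare: 1.1538/0.0833333 → 13 → n, 0.5617/0.0416667 → 13 → n; chars nn.

GJ35nn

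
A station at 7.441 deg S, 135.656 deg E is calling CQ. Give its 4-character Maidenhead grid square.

Offset from 180°W / 90°S: lon 315.66°, lat 82.56°.
Field: lon ⌊315.66/20⌋ = 15 → P; lat ⌊82.56/10⌋ = 8 → I.
Square: lon ⌊15.66/2⌋ = 7; lat ⌊2.56/1⌋ = 2.

PI72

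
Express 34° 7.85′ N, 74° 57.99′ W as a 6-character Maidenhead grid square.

FM24md

Add 180° to longitude and 90° to latitude: 105.0335, 124.1308.
Field: lon ⌊105.0335/20⌋ = 5 → F; lat ⌊124.1308/10⌋ = 12 → M.
Square: lon ⌊5.0335/2⌋ = 2; lat ⌊4.1308/1⌋ = 4.
Subsquare: lon ⌊1.0335/0.0833333⌋ = 12 → m; lat ⌊0.1308/0.0416667⌋ = 3 → d.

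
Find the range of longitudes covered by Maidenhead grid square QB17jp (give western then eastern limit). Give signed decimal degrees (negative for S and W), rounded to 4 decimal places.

142.7500, 142.8333

Field Q=16, B=1: +16·20° lon, +1·10° lat → SW at lon 140°, lat -80°.
Square 1, 7: +1·2° lon, +7·1° lat → SW at lon 142°, lat -73°.
Subsquare j=9, p=15: +9·0.0833333° lon, +15·0.0416667° lat → SW at lon 142.75°, lat -72.375°.
Cell spans 0.0833333° lon × 0.0416667° lat.
west 142.7500, east 142.8333.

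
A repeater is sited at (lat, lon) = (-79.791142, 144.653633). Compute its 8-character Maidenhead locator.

QB20hf80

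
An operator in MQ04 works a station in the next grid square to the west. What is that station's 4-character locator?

LQ94

Longitude square 0; −1 → -1, wraps to 9, carry into field.
Longitude field M = 12; −1 → 11 = L.
The latitude characters are unchanged.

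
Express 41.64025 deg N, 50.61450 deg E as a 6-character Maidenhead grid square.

LN51hp

Offset from 180°W / 90°S: lon 230.6145°, lat 131.6403°.
Field (20°×10°, letters A–R): lon ⌊230.6145/20⌋ = 11 → L; lat ⌊131.6403/10⌋ = 13 → N.
Square (2°×1°, digits 0–9): lon ⌊10.6145/2⌋ = 5; lat ⌊1.6403/1⌋ = 1.
Subsquare (5′×2.5′, letters a–x): lon ⌊0.6145/0.0833333⌋ = 7 → h; lat ⌊0.6403/0.0416667⌋ = 15 → p.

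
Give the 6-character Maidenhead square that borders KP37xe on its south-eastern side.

KP47ad

Longitude subsquare x = 23; +1 → 24, wraps to 0 = a, carry into square.
Longitude square 3; +1 → 4.
Latitude subsquare e = 4; −1 → 3 = d.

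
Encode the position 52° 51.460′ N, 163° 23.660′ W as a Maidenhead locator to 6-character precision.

Add 180° to longitude and 90° to latitude: 16.6057, 142.8577.
Field: lon ⌊16.6057/20⌋ = 0 → A; lat ⌊142.8577/10⌋ = 14 → O.
Square: lon ⌊16.6057/2⌋ = 8; lat ⌊2.8577/1⌋ = 2.
Subsquare: lon ⌊0.6057/0.0833333⌋ = 7 → h; lat ⌊0.8577/0.0416667⌋ = 20 → u.

AO82hu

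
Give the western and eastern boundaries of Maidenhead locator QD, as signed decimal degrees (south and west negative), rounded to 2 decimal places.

140.00, 160.00

Field Q=16, D=3: +16·20° lon, +3·10° lat → SW at lon 140°, lat -60°.
Cell spans 20° lon × 10° lat.
west 140.00, east 160.00.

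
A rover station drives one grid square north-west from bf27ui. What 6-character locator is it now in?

Longitude subsquare u = 20; −1 → 19 = t.
Latitude subsquare i = 8; +1 → 9 = j.

BF27tj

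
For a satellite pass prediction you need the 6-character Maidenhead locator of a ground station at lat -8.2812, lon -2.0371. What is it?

II81xr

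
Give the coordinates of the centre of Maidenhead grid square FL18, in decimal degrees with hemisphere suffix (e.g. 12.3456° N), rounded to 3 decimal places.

Field F=5, L=11: +5·20° lon, +11·10° lat → SW at lon -80°, lat 20°.
Square 1, 8: +1·2° lon, +8·1° lat → SW at lon -78°, lat 28°.
Cell spans 2° lon × 1° lat. Centre is SW corner plus half of each.
latitude 28.500° N, longitude 77.000° W.

28.500° N, 77.000° W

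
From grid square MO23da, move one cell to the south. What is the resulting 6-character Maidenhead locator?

Latitude subsquare a = 0; −1 → -1, wraps to 23 = x, carry into square.
Latitude square 3; −1 → 2.
The longitude characters are unchanged.

MO22dx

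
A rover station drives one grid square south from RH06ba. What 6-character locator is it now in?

Latitude subsquare a = 0; −1 → -1, wraps to 23 = x, carry into square.
Latitude square 6; −1 → 5.
The longitude characters are unchanged.

RH05bx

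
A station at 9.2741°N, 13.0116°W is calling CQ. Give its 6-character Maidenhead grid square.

IJ39lg

Shift to the Maidenhead origin (180°W, 90°S): lon 166.9884, lat 99.2741.
Field: lon ⌊166.9884/20⌋ = 8 → I; lat ⌊99.2741/10⌋ = 9 → J.
Square: lon ⌊6.9884/2⌋ = 3; lat ⌊9.2741/1⌋ = 9.
Subsquare: lon ⌊0.9884/0.0833333⌋ = 11 → l; lat ⌊0.2741/0.0416667⌋ = 6 → g.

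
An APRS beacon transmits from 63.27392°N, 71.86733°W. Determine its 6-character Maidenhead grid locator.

FP43bg

Shift to the Maidenhead origin (180°W, 90°S): lon 108.1327, lat 153.2739.
Field: lon ⌊108.1327/20⌋ = 5 → F; lat ⌊153.2739/10⌋ = 15 → P.
Square: lon ⌊8.1327/2⌋ = 4; lat ⌊3.2739/1⌋ = 3.
Subsquare: lon ⌊0.1327/0.0833333⌋ = 1 → b; lat ⌊0.2739/0.0416667⌋ = 6 → g.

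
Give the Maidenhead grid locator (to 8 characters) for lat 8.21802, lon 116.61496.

OJ88hf32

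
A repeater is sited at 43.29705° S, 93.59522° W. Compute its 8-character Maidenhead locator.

EE36eq88

Shift to the Maidenhead origin (180°W, 90°S): lon 86.40478, lat 46.70295.
Field: lon ⌊86.40478/20⌋ = 4 → E; lat ⌊46.70295/10⌋ = 4 → E.
Square: lon ⌊6.40478/2⌋ = 3; lat ⌊6.70295/1⌋ = 6.
Subsquare: lon ⌊0.40478/0.0833333⌋ = 4 → e; lat ⌊0.70295/0.0416667⌋ = 16 → q.
Extended square: lon ⌊0.07145/0.00833333⌋ = 8; lat ⌊0.03628/0.00416667⌋ = 8.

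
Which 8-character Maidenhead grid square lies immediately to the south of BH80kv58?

BH80kv57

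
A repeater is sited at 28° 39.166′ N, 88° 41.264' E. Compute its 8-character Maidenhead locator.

Shift to the Maidenhead origin (180°W, 90°S): lon 268.68773, lat 118.65277.
Field (20°×10°, letters A–R): lon ⌊268.68773/20⌋ = 13 → N; lat ⌊118.65277/10⌋ = 11 → L.
Square (2°×1°, digits 0–9): lon ⌊8.68773/2⌋ = 4; lat ⌊8.65277/1⌋ = 8.
Subsquare (5′×2.5′, letters a–x): lon ⌊0.68773/0.0833333⌋ = 8 → i; lat ⌊0.65277/0.0416667⌋ = 15 → p.
Extended square (30″×15″, digits 0–9): lon ⌊0.02107/0.00833333⌋ = 2; lat ⌊0.02777/0.00416667⌋ = 6.

NL48ip26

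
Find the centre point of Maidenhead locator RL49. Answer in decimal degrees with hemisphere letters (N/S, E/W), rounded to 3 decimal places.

29.500° N, 169.000° E

Field R=17, L=11: +17·20° lon, +11·10° lat → SW at lon 160°, lat 20°.
Square 4, 9: +4·2° lon, +9·1° lat → SW at lon 168°, lat 29°.
Cell spans 2° lon × 1° lat. Centre is SW corner plus half of each.
latitude 29.500° N, longitude 169.000° E.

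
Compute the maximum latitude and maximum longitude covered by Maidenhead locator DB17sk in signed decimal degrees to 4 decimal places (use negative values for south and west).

-72.5417, -116.4167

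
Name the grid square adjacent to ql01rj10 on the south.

QL01ri19

Latitude extended square 0; −1 → -1, wraps to 9, carry into subsquare.
Latitude subsquare j = 9; −1 → 8 = i.
The longitude characters are unchanged.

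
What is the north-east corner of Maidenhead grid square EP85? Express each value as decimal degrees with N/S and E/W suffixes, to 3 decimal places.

66.000° N, 82.000° W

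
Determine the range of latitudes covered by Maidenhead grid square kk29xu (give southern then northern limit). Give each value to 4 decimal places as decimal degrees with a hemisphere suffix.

19.8333° N, 19.8750° N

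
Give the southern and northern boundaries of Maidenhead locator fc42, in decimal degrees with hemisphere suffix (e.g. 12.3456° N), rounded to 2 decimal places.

68.00° S, 67.00° S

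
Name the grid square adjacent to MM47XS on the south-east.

MM57ar

Longitude subsquare x = 23; +1 → 24, wraps to 0 = a, carry into square.
Longitude square 4; +1 → 5.
Latitude subsquare s = 18; −1 → 17 = r.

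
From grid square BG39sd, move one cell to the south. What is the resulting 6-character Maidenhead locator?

BG39sc

Latitude subsquare d = 3; −1 → 2 = c.
The longitude characters are unchanged.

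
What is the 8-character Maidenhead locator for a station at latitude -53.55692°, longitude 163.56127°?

RD16sk76

Offset from 180°W / 90°S: lon 343.56127°, lat 36.44308°.
Field: lon ⌊343.56127/20⌋ = 17 → R; lat ⌊36.44308/10⌋ = 3 → D.
Square: lon ⌊3.56127/2⌋ = 1; lat ⌊6.44308/1⌋ = 6.
Subsquare: lon ⌊1.56127/0.0833333⌋ = 18 → s; lat ⌊0.44308/0.0416667⌋ = 10 → k.
Extended square: lon ⌊0.06127/0.00833333⌋ = 7; lat ⌊0.02641/0.00416667⌋ = 6.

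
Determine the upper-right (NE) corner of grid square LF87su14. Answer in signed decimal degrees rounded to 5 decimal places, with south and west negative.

-32.14583, 57.51667

Field L=11, F=5: +11·20° lon, +5·10° lat → SW at lon 40°, lat -40°.
Square 8, 7: +8·2° lon, +7·1° lat → SW at lon 56°, lat -33°.
Subsquare s=18, u=20: +18·0.0833333° lon, +20·0.0416667° lat → SW at lon 57.5°, lat -32.1667°.
Extended square 1, 4: +1·0.00833333° lon, +4·0.00416667° lat → SW at lon 57.5083°, lat -32.15°.
Cell spans 0.00833333° lon × 0.00416667° lat. NE corner is SW corner plus one full cell.
latitude -32.14583, longitude 57.51667.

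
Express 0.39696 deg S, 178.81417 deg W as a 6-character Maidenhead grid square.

AI09oo

Add 180° to longitude and 90° to latitude: 1.1858, 89.6030.
Field: lon ⌊1.1858/20⌋ = 0 → A; lat ⌊89.6030/10⌋ = 8 → I.
Square: lon ⌊1.1858/2⌋ = 0; lat ⌊9.6030/1⌋ = 9.
Subsquare: lon ⌊1.1858/0.0833333⌋ = 14 → o; lat ⌊0.6030/0.0416667⌋ = 14 → o.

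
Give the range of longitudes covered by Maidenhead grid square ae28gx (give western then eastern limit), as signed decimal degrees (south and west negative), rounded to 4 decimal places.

Field A=0, E=4: +0·20° lon, +4·10° lat → SW at lon -180°, lat -50°.
Square 2, 8: +2·2° lon, +8·1° lat → SW at lon -176°, lat -42°.
Subsquare g=6, x=23: +6·0.0833333° lon, +23·0.0416667° lat → SW at lon -175.5°, lat -41.0417°.
Cell spans 0.0833333° lon × 0.0416667° lat.
west -175.5000, east -175.4167.

-175.5000, -175.4167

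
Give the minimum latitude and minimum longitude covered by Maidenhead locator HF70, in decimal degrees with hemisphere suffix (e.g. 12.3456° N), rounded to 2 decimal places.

Field H=7, F=5: +7·20° lon, +5·10° lat → SW at lon -40°, lat -40°.
Square 7, 0: +7·2° lon, +0·1° lat → SW at lon -26°, lat -40°.
latitude 40.00° S, longitude 26.00° W.

40.00° S, 26.00° W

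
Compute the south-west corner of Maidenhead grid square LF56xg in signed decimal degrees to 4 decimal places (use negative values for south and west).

Field L=11, F=5: +11·20° lon, +5·10° lat → SW at lon 40°, lat -40°.
Square 5, 6: +5·2° lon, +6·1° lat → SW at lon 50°, lat -34°.
Subsquare x=23, g=6: +23·0.0833333° lon, +6·0.0416667° lat → SW at lon 51.9167°, lat -33.75°.
latitude -33.7500, longitude 51.9167.

-33.7500, 51.9167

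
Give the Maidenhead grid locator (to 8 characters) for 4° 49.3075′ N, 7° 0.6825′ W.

Add 180° to longitude and 90° to latitude: 172.98863, 94.82179.
Field: lon ⌊172.98863/20⌋ = 8 → I; lat ⌊94.82179/10⌋ = 9 → J.
Square: lon ⌊12.98863/2⌋ = 6; lat ⌊4.82179/1⌋ = 4.
Subsquare: lon ⌊0.98863/0.0833333⌋ = 11 → l; lat ⌊0.82179/0.0416667⌋ = 19 → t.
Extended square: lon ⌊0.07196/0.00833333⌋ = 8; lat ⌊0.03013/0.00416667⌋ = 7.

IJ64lt87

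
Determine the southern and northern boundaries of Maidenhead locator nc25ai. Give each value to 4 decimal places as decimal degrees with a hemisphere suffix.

64.6667° S, 64.6250° S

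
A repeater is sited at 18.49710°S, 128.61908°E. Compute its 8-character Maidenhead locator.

Offset from 180°W / 90°S: lon 308.61908°, lat 71.50290°.
Field: lon ⌊308.61908/20⌋ = 15 → P; lat ⌊71.50290/10⌋ = 7 → H.
Square: lon ⌊8.61908/2⌋ = 4; lat ⌊1.50290/1⌋ = 1.
Subsquare: lon ⌊0.61908/0.0833333⌋ = 7 → h; lat ⌊0.50290/0.0416667⌋ = 12 → m.
Extended square: lon ⌊0.03575/0.00833333⌋ = 4; lat ⌊0.00290/0.00416667⌋ = 0.

PH41hm40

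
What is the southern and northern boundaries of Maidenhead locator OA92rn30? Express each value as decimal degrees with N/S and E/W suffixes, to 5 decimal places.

87.45833° S, 87.45417° S

Field O=14, A=0: +14·20° lon, +0·10° lat → SW at lon 100°, lat -90°.
Square 9, 2: +9·2° lon, +2·1° lat → SW at lon 118°, lat -88°.
Subsquare r=17, n=13: +17·0.0833333° lon, +13·0.0416667° lat → SW at lon 119.417°, lat -87.4583°.
Extended square 3, 0: +3·0.00833333° lon, +0·0.00416667° lat → SW at lon 119.442°, lat -87.4583°.
Cell spans 0.00833333° lon × 0.00416667° lat.
south 87.45833° S, north 87.45417° S.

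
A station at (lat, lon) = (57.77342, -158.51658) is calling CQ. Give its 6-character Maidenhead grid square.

BO07rs

Shift to the Maidenhead origin (180°W, 90°S): lon 21.4834, lat 147.7734.
Field (20°×10°, letters A–R): 21.4834/20 → 1 → B, 147.7734/10 → 14 → O; chars BO.
Square (2°×1°, digits 0–9): 1.4834/2 → 0, 7.7734/1 → 7; chars 07.
Subsquare (5′×2.5′, letters a–x): 1.4834/0.0833333 → 17 → r, 0.7734/0.0416667 → 18 → s; chars rs.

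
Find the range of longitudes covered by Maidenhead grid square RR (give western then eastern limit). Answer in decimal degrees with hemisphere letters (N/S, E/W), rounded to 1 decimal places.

160.0° E, 180.0° E

Field R=17, R=17: +17·20° lon, +17·10° lat → SW at lon 160°, lat 80°.
Cell spans 20° lon × 10° lat.
west 160.0° E, east 180.0° E.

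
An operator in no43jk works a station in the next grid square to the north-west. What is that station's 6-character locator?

NO43il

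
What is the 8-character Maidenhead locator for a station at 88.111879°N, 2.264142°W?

Shift to the Maidenhead origin (180°W, 90°S): lon 177.73586, lat 178.11188.
Field (20°×10°, letters A–R): 177.73586/20 → 8 → I, 178.11188/10 → 17 → R; chars IR.
Square (2°×1°, digits 0–9): 17.73586/2 → 8, 8.11188/1 → 8; chars 88.
Subsquare (5′×2.5′, letters a–x): 1.73586/0.0833333 → 20 → u, 0.11188/0.0416667 → 2 → c; chars uc.
Extended square (30″×15″, digits 0–9): 0.06919/0.00833333 → 8, 0.02855/0.00416667 → 6; chars 86.

IR88uc86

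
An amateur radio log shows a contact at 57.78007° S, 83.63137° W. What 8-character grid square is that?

ED82ef42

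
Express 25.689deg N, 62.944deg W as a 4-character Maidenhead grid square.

FL85

Add 180° to longitude and 90° to latitude: 117.06, 115.69.
Field: 117.06/20 → 5 → F, 115.69/10 → 11 → L; chars FL.
Square: 17.06/2 → 8, 5.69/1 → 5; chars 85.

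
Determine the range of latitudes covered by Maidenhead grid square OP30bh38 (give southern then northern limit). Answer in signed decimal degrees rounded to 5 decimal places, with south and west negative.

60.32500, 60.32917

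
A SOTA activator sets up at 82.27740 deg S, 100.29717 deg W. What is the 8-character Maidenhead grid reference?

DA97ur43

Shift to the Maidenhead origin (180°W, 90°S): lon 79.70283, lat 7.72260.
Field (20°×10°, letters A–R): lon ⌊79.70283/20⌋ = 3 → D; lat ⌊7.72260/10⌋ = 0 → A.
Square (2°×1°, digits 0–9): lon ⌊19.70283/2⌋ = 9; lat ⌊7.72260/1⌋ = 7.
Subsquare (5′×2.5′, letters a–x): lon ⌊1.70283/0.0833333⌋ = 20 → u; lat ⌊0.72260/0.0416667⌋ = 17 → r.
Extended square (30″×15″, digits 0–9): lon ⌊0.03616/0.00833333⌋ = 4; lat ⌊0.01427/0.00416667⌋ = 3.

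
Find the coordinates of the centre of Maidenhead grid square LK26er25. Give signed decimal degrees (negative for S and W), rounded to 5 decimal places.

Field L=11, K=10: +11·20° lon, +10·10° lat → SW at lon 40°, lat 10°.
Square 2, 6: +2·2° lon, +6·1° lat → SW at lon 44°, lat 16°.
Subsquare e=4, r=17: +4·0.0833333° lon, +17·0.0416667° lat → SW at lon 44.3333°, lat 16.7083°.
Extended square 2, 5: +2·0.00833333° lon, +5·0.00416667° lat → SW at lon 44.35°, lat 16.7292°.
Cell spans 0.00833333° lon × 0.00416667° lat. Centre is SW corner plus half of each.
latitude 16.73125, longitude 44.35417.

16.73125, 44.35417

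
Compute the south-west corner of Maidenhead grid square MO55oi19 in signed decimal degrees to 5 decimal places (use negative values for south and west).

Field M=12, O=14: +12·20° lon, +14·10° lat → SW at lon 60°, lat 50°.
Square 5, 5: +5·2° lon, +5·1° lat → SW at lon 70°, lat 55°.
Subsquare o=14, i=8: +14·0.0833333° lon, +8·0.0416667° lat → SW at lon 71.1667°, lat 55.3333°.
Extended square 1, 9: +1·0.00833333° lon, +9·0.00416667° lat → SW at lon 71.175°, lat 55.3708°.
latitude 55.37083, longitude 71.17500.

55.37083, 71.17500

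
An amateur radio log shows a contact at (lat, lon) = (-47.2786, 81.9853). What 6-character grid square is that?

NE02xr

Offset from 180°W / 90°S: lon 261.9853°, lat 42.7214°.
Field: lon ⌊261.9853/20⌋ = 13 → N; lat ⌊42.7214/10⌋ = 4 → E.
Square: lon ⌊1.9853/2⌋ = 0; lat ⌊2.7214/1⌋ = 2.
Subsquare: lon ⌊1.9853/0.0833333⌋ = 23 → x; lat ⌊0.7214/0.0416667⌋ = 17 → r.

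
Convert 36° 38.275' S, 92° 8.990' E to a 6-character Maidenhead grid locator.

Offset from 180°W / 90°S: lon 272.1498°, lat 53.3621°.
Field: 272.1498/20 → 13 → N, 53.3621/10 → 5 → F; chars NF.
Square: 12.1498/2 → 6, 3.3621/1 → 3; chars 63.
Subsquare: 0.1498/0.0833333 → 1 → b, 0.3621/0.0416667 → 8 → i; chars bi.

NF63bi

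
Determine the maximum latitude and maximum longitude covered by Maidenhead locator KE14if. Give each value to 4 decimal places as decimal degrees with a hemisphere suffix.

45.7500° S, 22.7500° E

Field K=10, E=4: +10·20° lon, +4·10° lat → SW at lon 20°, lat -50°.
Square 1, 4: +1·2° lon, +4·1° lat → SW at lon 22°, lat -46°.
Subsquare i=8, f=5: +8·0.0833333° lon, +5·0.0416667° lat → SW at lon 22.6667°, lat -45.7917°.
Cell spans 0.0833333° lon × 0.0416667° lat. NE corner is SW corner plus one full cell.
latitude 45.7500° S, longitude 22.7500° E.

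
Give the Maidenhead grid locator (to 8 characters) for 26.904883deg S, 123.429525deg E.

PG13rc12

Shift to the Maidenhead origin (180°W, 90°S): lon 303.42953, lat 63.09512.
Field (20°×10°, letters A–R): 303.42953/20 → 15 → P, 63.09512/10 → 6 → G; chars PG.
Square (2°×1°, digits 0–9): 3.42953/2 → 1, 3.09512/1 → 3; chars 13.
Subsquare (5′×2.5′, letters a–x): 1.42953/0.0833333 → 17 → r, 0.09512/0.0416667 → 2 → c; chars rc.
Extended square (30″×15″, digits 0–9): 0.01286/0.00833333 → 1, 0.01178/0.00416667 → 2; chars 12.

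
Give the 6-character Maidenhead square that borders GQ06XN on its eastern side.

Longitude subsquare x = 23; +1 → 24, wraps to 0 = a, carry into square.
Longitude square 0; +1 → 1.
The latitude characters are unchanged.

GQ16an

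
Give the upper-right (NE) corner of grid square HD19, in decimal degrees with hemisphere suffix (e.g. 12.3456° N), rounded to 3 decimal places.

50.000° S, 36.000° W

Field H=7, D=3: +7·20° lon, +3·10° lat → SW at lon -40°, lat -60°.
Square 1, 9: +1·2° lon, +9·1° lat → SW at lon -38°, lat -51°.
Cell spans 2° lon × 1° lat. NE corner is SW corner plus one full cell.
latitude 50.000° S, longitude 36.000° W.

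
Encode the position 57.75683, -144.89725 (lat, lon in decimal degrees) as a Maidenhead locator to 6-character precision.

BO77ns

Add 180° to longitude and 90° to latitude: 35.1027, 147.7568.
Field (20°×10°, letters A–R): 35.1027/20 → 1 → B, 147.7568/10 → 14 → O; chars BO.
Square (2°×1°, digits 0–9): 15.1027/2 → 7, 7.7568/1 → 7; chars 77.
Subsquare (5′×2.5′, letters a–x): 1.1027/0.0833333 → 13 → n, 0.7568/0.0416667 → 18 → s; chars ns.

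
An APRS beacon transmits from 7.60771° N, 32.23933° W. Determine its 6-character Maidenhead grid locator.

HJ37vo

Shift to the Maidenhead origin (180°W, 90°S): lon 147.7607, lat 97.6077.
Field: 147.7607/20 → 7 → H, 97.6077/10 → 9 → J; chars HJ.
Square: 7.7607/2 → 3, 7.6077/1 → 7; chars 37.
Subsquare: 1.7607/0.0833333 → 21 → v, 0.6077/0.0416667 → 14 → o; chars vo.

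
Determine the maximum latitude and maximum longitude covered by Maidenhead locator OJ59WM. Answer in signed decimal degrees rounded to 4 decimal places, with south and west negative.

9.5417, 111.9167

Field O=14, J=9: +14·20° lon, +9·10° lat → SW at lon 100°, lat 0°.
Square 5, 9: +5·2° lon, +9·1° lat → SW at lon 110°, lat 9°.
Subsquare w=22, m=12: +22·0.0833333° lon, +12·0.0416667° lat → SW at lon 111.833°, lat 9.5°.
Cell spans 0.0833333° lon × 0.0416667° lat. NE corner is SW corner plus one full cell.
latitude 9.5417, longitude 111.9167.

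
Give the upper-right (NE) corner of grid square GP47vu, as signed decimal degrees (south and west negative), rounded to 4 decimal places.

67.8750, -50.1667

Field G=6, P=15: +6·20° lon, +15·10° lat → SW at lon -60°, lat 60°.
Square 4, 7: +4·2° lon, +7·1° lat → SW at lon -52°, lat 67°.
Subsquare v=21, u=20: +21·0.0833333° lon, +20·0.0416667° lat → SW at lon -50.25°, lat 67.8333°.
Cell spans 0.0833333° lon × 0.0416667° lat. NE corner is SW corner plus one full cell.
latitude 67.8750, longitude -50.1667.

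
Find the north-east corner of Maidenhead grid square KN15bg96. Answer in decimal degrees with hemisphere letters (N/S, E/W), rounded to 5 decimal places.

Field K=10, N=13: +10·20° lon, +13·10° lat → SW at lon 20°, lat 40°.
Square 1, 5: +1·2° lon, +5·1° lat → SW at lon 22°, lat 45°.
Subsquare b=1, g=6: +1·0.0833333° lon, +6·0.0416667° lat → SW at lon 22.0833°, lat 45.25°.
Extended square 9, 6: +9·0.00833333° lon, +6·0.00416667° lat → SW at lon 22.1583°, lat 45.275°.
Cell spans 0.00833333° lon × 0.00416667° lat. NE corner is SW corner plus one full cell.
latitude 45.27917° N, longitude 22.16667° E.

45.27917° N, 22.16667° E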